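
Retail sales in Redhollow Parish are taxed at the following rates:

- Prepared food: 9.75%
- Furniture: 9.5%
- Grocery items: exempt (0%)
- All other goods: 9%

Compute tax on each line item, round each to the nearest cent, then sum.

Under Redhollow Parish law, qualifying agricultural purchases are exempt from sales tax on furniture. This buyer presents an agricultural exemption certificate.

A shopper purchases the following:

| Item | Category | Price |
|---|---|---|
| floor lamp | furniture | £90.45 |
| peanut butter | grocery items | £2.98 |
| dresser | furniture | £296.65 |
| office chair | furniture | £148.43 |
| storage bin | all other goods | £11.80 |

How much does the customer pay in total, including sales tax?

£551.37

Floor lamp £90.45: furniture, buyer-exempt → 0% → £0.00
Peanut butter £2.98: grocery items → 0% → £0.00
Dresser £296.65: furniture, buyer-exempt → 0% → £0.00
Office chair £148.43: furniture, buyer-exempt → 0% → £0.00
Storage bin £11.80: all other goods → 9% → £1.06
Subtotal = £550.31; tax = £1.06; total due = £551.37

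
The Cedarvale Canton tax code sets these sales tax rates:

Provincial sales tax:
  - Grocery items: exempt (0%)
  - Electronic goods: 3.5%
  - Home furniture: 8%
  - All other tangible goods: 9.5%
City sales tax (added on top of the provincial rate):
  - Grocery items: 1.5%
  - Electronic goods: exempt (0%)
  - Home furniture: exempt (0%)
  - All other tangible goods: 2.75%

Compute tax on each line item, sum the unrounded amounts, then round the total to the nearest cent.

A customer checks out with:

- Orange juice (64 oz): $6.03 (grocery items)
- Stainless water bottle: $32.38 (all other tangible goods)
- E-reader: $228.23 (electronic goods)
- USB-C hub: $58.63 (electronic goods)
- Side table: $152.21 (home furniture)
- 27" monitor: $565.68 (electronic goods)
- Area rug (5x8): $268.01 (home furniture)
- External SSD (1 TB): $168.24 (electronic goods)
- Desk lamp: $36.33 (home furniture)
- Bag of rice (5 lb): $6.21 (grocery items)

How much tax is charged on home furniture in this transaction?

Side table $152.21: home furniture → 8% + 0% city = 8% → $12.1768
Area rug (5x8) $268.01: home furniture → 8% + 0% city = 8% → $21.4408
Desk lamp $36.33: home furniture → 8% + 0% city = 8% → $2.9064
Tax on home furniture: unrounded sum = $36.524 → $36.52

$36.52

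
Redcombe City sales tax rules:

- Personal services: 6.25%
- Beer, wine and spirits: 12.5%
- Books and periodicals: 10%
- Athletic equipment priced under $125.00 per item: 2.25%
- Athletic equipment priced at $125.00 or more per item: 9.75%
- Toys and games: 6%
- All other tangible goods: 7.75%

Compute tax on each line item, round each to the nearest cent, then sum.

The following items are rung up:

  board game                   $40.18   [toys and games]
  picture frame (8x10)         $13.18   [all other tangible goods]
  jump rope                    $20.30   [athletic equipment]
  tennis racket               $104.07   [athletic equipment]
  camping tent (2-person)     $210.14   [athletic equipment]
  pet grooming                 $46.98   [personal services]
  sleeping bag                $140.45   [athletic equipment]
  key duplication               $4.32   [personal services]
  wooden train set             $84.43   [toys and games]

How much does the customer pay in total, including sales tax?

$712.74

Board game $40.18: toys and games → 6% → $2.41
Picture frame (8x10) $13.18: all other tangible goods → 7.75% → $1.02
Jump rope $20.30: athletic equipment, under $125.00 → 2.25% → $0.46
Tennis racket $104.07: athletic equipment, under $125.00 → 2.25% → $2.34
Camping tent (2-person) $210.14: athletic equipment, $125.00 or more → 9.75% → $20.49
Pet grooming $46.98: personal services → 6.25% → $2.94
Sleeping bag $140.45: athletic equipment, $125.00 or more → 9.75% → $13.69
Key duplication $4.32: personal services → 6.25% → $0.27
Wooden train set $84.43: toys and games → 6% → $5.07
Subtotal = $664.05; tax = $48.69; total due = $712.74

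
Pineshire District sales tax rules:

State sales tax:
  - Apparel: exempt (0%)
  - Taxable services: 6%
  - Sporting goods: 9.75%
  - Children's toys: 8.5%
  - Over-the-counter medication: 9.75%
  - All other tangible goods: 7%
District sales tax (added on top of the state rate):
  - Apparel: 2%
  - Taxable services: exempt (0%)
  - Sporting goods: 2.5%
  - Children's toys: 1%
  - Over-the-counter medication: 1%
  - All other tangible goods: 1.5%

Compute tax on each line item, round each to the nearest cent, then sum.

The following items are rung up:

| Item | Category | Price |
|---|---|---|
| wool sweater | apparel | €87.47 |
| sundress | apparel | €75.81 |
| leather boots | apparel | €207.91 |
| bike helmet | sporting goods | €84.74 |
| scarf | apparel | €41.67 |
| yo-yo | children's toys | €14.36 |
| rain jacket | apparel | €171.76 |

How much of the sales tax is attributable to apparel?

Wool sweater €87.47: apparel → 0% + 2% district = 2% → €1.75
Sundress €75.81: apparel → 0% + 2% district = 2% → €1.52
Leather boots €207.91: apparel → 0% + 2% district = 2% → €4.16
Scarf €41.67: apparel → 0% + 2% district = 2% → €0.83
Rain jacket €171.76: apparel → 0% + 2% district = 2% → €3.44
Tax on apparel = €1.75 + €1.52 + €4.16 + €0.83 + €3.44 = €11.70

€11.70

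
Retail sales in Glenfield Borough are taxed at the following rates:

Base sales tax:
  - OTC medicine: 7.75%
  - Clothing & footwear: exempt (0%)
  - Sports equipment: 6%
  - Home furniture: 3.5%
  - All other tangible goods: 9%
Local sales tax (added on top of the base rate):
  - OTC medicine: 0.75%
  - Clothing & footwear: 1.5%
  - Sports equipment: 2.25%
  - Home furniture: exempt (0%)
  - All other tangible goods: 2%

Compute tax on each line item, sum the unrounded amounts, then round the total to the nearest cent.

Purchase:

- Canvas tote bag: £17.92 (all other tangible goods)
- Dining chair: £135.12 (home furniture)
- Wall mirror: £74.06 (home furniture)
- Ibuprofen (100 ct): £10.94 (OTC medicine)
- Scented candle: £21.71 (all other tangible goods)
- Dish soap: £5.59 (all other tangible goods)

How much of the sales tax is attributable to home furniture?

Dining chair £135.12: home furniture → 3.5% + 0% local = 3.5% → £4.7292
Wall mirror £74.06: home furniture → 3.5% + 0% local = 3.5% → £2.5921
Tax on home furniture: unrounded sum = £7.3213 → £7.32

£7.32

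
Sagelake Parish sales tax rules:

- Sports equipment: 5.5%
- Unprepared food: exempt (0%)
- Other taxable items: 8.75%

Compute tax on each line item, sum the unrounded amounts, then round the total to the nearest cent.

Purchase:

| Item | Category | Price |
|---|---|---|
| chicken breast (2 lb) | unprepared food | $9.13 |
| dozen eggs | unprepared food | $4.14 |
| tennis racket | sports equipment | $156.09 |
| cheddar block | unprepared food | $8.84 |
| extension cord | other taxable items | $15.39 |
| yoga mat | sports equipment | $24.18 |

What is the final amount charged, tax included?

Chicken breast (2 lb) $9.13: unprepared food → 0% → $0.00
Dozen eggs $4.14: unprepared food → 0% → $0.00
Tennis racket $156.09: sports equipment → 5.5% → $8.58495
Cheddar block $8.84: unprepared food → 0% → $0.00
Extension cord $15.39: other taxable items → 8.75% → $1.346625
Yoga mat $24.18: sports equipment → 5.5% → $1.3299
Subtotal = $217.77; unrounded tax = $11.261475 → $11.26; total due = $229.03

$229.03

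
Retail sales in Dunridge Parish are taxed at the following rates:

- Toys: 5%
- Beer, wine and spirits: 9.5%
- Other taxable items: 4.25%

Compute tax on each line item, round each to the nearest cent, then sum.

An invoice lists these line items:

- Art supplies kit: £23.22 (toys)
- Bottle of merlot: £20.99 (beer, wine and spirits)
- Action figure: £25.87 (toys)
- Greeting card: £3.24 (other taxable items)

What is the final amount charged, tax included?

£77.90

Art supplies kit £23.22: toys → 5% → £1.16
Bottle of merlot £20.99: beer, wine and spirits → 9.5% → £1.99
Action figure £25.87: toys → 5% → £1.29
Greeting card £3.24: other taxable items → 4.25% → £0.14
Subtotal = £73.32; tax = £4.58; total due = £77.90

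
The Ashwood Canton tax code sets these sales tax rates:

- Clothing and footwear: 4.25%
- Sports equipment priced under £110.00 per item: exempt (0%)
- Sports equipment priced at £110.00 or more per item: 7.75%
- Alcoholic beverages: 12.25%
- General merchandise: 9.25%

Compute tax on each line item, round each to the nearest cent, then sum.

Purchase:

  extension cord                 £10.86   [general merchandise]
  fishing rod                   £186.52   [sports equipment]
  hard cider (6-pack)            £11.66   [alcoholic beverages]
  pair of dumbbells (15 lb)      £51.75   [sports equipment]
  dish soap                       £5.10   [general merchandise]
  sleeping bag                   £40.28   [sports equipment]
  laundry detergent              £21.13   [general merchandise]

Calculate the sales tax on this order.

Extension cord £10.86: general merchandise → 9.25% → £1.00
Fishing rod £186.52: sports equipment, £110.00 or more → 7.75% → £14.46
Hard cider (6-pack) £11.66: alcoholic beverages → 12.25% → £1.43
Pair of dumbbells (15 lb) £51.75: sports equipment, under £110.00 → 0% → £0.00
Dish soap £5.10: general merchandise → 9.25% → £0.47
Sleeping bag £40.28: sports equipment, under £110.00 → 0% → £0.00
Laundry detergent £21.13: general merchandise → 9.25% → £1.95
Total tax = £1.00 + £14.46 + £1.43 + £0.47 + £1.95 = £19.31

£19.31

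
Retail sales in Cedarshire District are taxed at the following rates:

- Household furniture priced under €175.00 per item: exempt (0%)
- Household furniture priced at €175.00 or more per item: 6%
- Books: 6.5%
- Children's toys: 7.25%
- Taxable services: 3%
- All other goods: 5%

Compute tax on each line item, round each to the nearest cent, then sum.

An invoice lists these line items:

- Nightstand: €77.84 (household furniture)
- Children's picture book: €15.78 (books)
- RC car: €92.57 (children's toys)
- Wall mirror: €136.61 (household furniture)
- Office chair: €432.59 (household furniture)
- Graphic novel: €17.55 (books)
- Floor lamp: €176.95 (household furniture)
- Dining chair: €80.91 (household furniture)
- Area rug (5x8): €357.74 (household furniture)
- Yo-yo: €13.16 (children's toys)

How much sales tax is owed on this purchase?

Nightstand €77.84: household furniture, under €175.00 → 0% → €0.00
Children's picture book €15.78: books → 6.5% → €1.03
RC car €92.57: children's toys → 7.25% → €6.71
Wall mirror €136.61: household furniture, under €175.00 → 0% → €0.00
Office chair €432.59: household furniture, €175.00 or more → 6% → €25.96
Graphic novel €17.55: books → 6.5% → €1.14
Floor lamp €176.95: household furniture, €175.00 or more → 6% → €10.62
Dining chair €80.91: household furniture, under €175.00 → 0% → €0.00
Area rug (5x8) €357.74: household furniture, €175.00 or more → 6% → €21.46
Yo-yo €13.16: children's toys → 7.25% → €0.95
Total tax = €1.03 + €6.71 + €25.96 + €1.14 + €10.62 + €21.46 + €0.95 = €67.87

€67.87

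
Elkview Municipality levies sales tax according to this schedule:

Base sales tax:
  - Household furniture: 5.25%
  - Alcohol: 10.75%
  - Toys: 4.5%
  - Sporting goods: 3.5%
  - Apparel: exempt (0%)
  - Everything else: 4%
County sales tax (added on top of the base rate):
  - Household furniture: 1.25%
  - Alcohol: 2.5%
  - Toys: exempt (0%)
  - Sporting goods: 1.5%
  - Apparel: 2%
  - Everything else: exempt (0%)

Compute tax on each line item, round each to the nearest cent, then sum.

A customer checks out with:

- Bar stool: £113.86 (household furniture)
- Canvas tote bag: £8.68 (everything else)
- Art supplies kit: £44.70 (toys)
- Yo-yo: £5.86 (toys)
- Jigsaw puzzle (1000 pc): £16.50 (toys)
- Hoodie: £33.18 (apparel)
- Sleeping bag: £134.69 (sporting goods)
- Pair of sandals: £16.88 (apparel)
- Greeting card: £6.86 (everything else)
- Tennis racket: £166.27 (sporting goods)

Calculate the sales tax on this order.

Bar stool £113.86: household furniture → 5.25% + 1.25% county = 6.5% → £7.40
Canvas tote bag £8.68: everything else → 4% + 0% county = 4% → £0.35
Art supplies kit £44.70: toys → 4.5% + 0% county = 4.5% → £2.01
Yo-yo £5.86: toys → 4.5% + 0% county = 4.5% → £0.26
Jigsaw puzzle (1000 pc) £16.50: toys → 4.5% + 0% county = 4.5% → £0.74
Hoodie £33.18: apparel → 0% + 2% county = 2% → £0.66
Sleeping bag £134.69: sporting goods → 3.5% + 1.5% county = 5% → £6.73
Pair of sandals £16.88: apparel → 0% + 2% county = 2% → £0.34
Greeting card £6.86: everything else → 4% + 0% county = 4% → £0.27
Tennis racket £166.27: sporting goods → 3.5% + 1.5% county = 5% → £8.31
Total tax = £7.40 + £0.35 + £2.01 + £0.26 + £0.74 + £0.66 + £6.73 + £0.34 + £0.27 + £8.31 = £27.07

£27.07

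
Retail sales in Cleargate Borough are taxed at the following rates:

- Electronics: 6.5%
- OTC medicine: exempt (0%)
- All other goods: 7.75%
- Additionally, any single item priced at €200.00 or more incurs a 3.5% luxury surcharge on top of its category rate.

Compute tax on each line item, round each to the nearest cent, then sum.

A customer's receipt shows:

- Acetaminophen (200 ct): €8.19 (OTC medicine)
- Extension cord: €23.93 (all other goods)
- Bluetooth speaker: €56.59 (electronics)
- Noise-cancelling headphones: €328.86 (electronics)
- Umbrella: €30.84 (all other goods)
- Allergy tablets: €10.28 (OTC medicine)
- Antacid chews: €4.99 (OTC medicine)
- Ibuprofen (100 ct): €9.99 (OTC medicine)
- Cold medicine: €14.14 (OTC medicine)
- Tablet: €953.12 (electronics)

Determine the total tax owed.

€136.12

Acetaminophen (200 ct) €8.19: OTC medicine → 0% → €0.00
Extension cord €23.93: all other goods → 7.75% → €1.85
Bluetooth speaker €56.59: electronics → 6.5% → €3.68
Noise-cancelling headphones €328.86: electronics → 6.5% + 3.5% surcharge = 10% → €32.89
Umbrella €30.84: all other goods → 7.75% → €2.39
Allergy tablets €10.28: OTC medicine → 0% → €0.00
Antacid chews €4.99: OTC medicine → 0% → €0.00
Ibuprofen (100 ct) €9.99: OTC medicine → 0% → €0.00
Cold medicine €14.14: OTC medicine → 0% → €0.00
Tablet €953.12: electronics → 6.5% + 3.5% surcharge = 10% → €95.31
Total tax = €1.85 + €3.68 + €32.89 + €2.39 + €95.31 = €136.12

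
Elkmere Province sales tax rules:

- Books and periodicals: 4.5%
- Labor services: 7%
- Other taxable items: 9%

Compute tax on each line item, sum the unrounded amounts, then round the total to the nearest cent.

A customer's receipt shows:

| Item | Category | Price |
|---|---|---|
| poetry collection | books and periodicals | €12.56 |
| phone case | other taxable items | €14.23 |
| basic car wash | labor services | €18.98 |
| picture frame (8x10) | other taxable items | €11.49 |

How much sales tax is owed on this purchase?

€4.21

Poetry collection €12.56: books and periodicals → 4.5% → €0.5652
Phone case €14.23: other taxable items → 9% → €1.2807
Basic car wash €18.98: labor services → 7% → €1.3286
Picture frame (8x10) €11.49: other taxable items → 9% → €1.0341
Unrounded tax sum = €4.2086 → €4.21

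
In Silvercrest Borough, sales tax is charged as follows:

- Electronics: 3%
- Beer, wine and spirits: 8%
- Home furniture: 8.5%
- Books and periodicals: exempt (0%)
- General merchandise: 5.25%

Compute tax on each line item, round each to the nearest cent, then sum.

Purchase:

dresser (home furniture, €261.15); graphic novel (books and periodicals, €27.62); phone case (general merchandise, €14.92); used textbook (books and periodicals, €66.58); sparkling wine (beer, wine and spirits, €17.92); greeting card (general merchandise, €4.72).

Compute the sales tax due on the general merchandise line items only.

Phone case €14.92: general merchandise → 5.25% → €0.78
Greeting card €4.72: general merchandise → 5.25% → €0.25
Tax on general merchandise = €0.78 + €0.25 = €1.03

€1.03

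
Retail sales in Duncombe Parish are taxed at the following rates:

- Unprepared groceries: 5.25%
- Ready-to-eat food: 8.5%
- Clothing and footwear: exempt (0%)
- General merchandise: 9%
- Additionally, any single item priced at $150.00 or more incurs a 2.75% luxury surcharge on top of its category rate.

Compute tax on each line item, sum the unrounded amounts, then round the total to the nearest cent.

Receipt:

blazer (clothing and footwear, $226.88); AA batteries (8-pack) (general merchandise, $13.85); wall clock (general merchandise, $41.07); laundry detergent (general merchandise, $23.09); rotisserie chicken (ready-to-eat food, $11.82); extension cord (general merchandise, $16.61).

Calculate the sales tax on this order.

Blazer $226.88: clothing and footwear → 0% + 2.75% surcharge = 2.75% → $6.2392
AA batteries (8-pack) $13.85: general merchandise → 9% → $1.2465
Wall clock $41.07: general merchandise → 9% → $3.6963
Laundry detergent $23.09: general merchandise → 9% → $2.0781
Rotisserie chicken $11.82: ready-to-eat food → 8.5% → $1.0047
Extension cord $16.61: general merchandise → 9% → $1.4949
Unrounded tax sum = $15.7597 → $15.76

$15.76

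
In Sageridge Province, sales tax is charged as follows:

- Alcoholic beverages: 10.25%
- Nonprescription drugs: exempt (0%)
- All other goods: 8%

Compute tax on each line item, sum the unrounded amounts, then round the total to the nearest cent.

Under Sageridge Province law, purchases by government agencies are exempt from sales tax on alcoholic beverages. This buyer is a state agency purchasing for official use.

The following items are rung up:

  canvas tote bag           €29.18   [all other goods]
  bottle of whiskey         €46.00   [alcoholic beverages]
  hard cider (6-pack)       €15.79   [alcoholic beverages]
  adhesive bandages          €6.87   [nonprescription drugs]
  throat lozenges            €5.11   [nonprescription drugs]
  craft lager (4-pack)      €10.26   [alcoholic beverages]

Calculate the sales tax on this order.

Canvas tote bag €29.18: all other goods → 8% → €2.3344
Bottle of whiskey €46.00: alcoholic beverages, buyer-exempt → 0% → €0.00
Hard cider (6-pack) €15.79: alcoholic beverages, buyer-exempt → 0% → €0.00
Adhesive bandages €6.87: nonprescription drugs → 0% → €0.00
Throat lozenges €5.11: nonprescription drugs → 0% → €0.00
Craft lager (4-pack) €10.26: alcoholic beverages, buyer-exempt → 0% → €0.00
Unrounded tax sum = €2.3344 → €2.33

€2.33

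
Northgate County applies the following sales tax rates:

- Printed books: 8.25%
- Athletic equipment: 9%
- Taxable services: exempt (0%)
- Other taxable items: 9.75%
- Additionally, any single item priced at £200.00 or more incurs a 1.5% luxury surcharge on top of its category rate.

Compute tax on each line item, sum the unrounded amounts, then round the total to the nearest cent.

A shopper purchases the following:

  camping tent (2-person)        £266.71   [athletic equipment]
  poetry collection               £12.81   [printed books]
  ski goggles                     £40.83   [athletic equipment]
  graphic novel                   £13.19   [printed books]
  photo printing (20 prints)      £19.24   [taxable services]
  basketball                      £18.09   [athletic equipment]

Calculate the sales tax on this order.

Camping tent (2-person) £266.71: athletic equipment → 9% + 1.5% surcharge = 10.5% → £28.00455
Poetry collection £12.81: printed books → 8.25% → £1.056825
Ski goggles £40.83: athletic equipment → 9% → £3.6747
Graphic novel £13.19: printed books → 8.25% → £1.088175
Photo printing (20 prints) £19.24: taxable services → 0% → £0.00
Basketball £18.09: athletic equipment → 9% → £1.6281
Unrounded tax sum = £35.45235 → £35.45

£35.45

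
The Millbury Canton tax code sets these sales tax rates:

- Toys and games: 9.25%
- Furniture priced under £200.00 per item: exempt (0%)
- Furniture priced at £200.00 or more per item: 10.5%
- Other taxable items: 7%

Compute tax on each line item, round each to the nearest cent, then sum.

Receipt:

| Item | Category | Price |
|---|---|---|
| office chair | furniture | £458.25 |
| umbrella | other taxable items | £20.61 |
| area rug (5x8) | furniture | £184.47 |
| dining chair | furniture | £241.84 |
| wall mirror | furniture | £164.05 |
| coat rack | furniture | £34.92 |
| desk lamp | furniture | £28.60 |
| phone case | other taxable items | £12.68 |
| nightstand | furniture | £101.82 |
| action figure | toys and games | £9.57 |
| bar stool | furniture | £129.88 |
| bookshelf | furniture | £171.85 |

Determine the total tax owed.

£76.73

Office chair £458.25: furniture, £200.00 or more → 10.5% → £48.12
Umbrella £20.61: other taxable items → 7% → £1.44
Area rug (5x8) £184.47: furniture, under £200.00 → 0% → £0.00
Dining chair £241.84: furniture, £200.00 or more → 10.5% → £25.39
Wall mirror £164.05: furniture, under £200.00 → 0% → £0.00
Coat rack £34.92: furniture, under £200.00 → 0% → £0.00
Desk lamp £28.60: furniture, under £200.00 → 0% → £0.00
Phone case £12.68: other taxable items → 7% → £0.89
Nightstand £101.82: furniture, under £200.00 → 0% → £0.00
Action figure £9.57: toys and games → 9.25% → £0.89
Bar stool £129.88: furniture, under £200.00 → 0% → £0.00
Bookshelf £171.85: furniture, under £200.00 → 0% → £0.00
Total tax = £48.12 + £1.44 + £25.39 + £0.89 + £0.89 = £76.73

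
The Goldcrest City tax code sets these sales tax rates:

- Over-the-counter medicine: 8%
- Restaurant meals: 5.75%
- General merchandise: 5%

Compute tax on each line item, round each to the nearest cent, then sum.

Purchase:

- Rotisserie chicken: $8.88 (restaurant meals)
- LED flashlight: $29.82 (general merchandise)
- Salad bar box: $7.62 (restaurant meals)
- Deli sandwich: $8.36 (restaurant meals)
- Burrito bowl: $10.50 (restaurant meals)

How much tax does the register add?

Rotisserie chicken $8.88: restaurant meals → 5.75% → $0.51
LED flashlight $29.82: general merchandise → 5% → $1.49
Salad bar box $7.62: restaurant meals → 5.75% → $0.44
Deli sandwich $8.36: restaurant meals → 5.75% → $0.48
Burrito bowl $10.50: restaurant meals → 5.75% → $0.60
Total tax = $0.51 + $1.49 + $0.44 + $0.48 + $0.60 = $3.52

$3.52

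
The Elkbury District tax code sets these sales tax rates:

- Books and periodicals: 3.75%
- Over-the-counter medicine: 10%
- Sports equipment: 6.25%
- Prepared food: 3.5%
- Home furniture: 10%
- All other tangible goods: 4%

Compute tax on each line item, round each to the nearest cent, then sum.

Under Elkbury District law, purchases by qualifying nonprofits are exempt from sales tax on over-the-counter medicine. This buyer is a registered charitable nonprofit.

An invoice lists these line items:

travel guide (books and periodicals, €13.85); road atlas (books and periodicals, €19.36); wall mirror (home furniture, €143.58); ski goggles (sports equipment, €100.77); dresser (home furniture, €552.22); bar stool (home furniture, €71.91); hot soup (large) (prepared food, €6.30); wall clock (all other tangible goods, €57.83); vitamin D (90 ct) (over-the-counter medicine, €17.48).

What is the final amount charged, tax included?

Travel guide €13.85: books and periodicals → 3.75% → €0.52
Road atlas €19.36: books and periodicals → 3.75% → €0.73
Wall mirror €143.58: home furniture → 10% → €14.36
Ski goggles €100.77: sports equipment → 6.25% → €6.30
Dresser €552.22: home furniture → 10% → €55.22
Bar stool €71.91: home furniture → 10% → €7.19
Hot soup (large) €6.30: prepared food → 3.5% → €0.22
Wall clock €57.83: all other tangible goods → 4% → €2.31
Vitamin D (90 ct) €17.48: over-the-counter medicine, buyer-exempt → 0% → €0.00
Subtotal = €983.30; tax = €86.85; total due = €1070.15

€1070.15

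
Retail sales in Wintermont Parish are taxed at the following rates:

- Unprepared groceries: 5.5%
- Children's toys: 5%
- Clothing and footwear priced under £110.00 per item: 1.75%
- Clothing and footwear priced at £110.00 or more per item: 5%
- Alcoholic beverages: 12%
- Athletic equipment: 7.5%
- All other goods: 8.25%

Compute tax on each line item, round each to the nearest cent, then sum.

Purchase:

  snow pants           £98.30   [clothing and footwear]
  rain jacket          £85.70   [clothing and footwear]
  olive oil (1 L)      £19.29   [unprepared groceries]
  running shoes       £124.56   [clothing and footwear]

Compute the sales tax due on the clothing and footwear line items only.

Snow pants £98.30: clothing and footwear, under £110.00 → 1.75% → £1.72
Rain jacket £85.70: clothing and footwear, under £110.00 → 1.75% → £1.50
Running shoes £124.56: clothing and footwear, £110.00 or more → 5% → £6.23
Tax on clothing and footwear = £1.72 + £1.50 + £6.23 = £9.45

£9.45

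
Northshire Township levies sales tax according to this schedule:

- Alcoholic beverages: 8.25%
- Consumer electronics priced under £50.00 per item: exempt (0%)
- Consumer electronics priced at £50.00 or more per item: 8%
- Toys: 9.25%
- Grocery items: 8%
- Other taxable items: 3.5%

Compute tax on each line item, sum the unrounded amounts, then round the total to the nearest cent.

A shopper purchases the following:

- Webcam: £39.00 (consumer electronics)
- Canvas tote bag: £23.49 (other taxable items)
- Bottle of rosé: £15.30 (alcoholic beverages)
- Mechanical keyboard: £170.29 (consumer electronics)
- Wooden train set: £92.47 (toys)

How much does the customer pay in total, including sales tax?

£364.81

Webcam £39.00: consumer electronics, under £50.00 → 0% → £0.00
Canvas tote bag £23.49: other taxable items → 3.5% → £0.82215
Bottle of rosé £15.30: alcoholic beverages → 8.25% → £1.26225
Mechanical keyboard £170.29: consumer electronics, £50.00 or more → 8% → £13.6232
Wooden train set £92.47: toys → 9.25% → £8.553475
Subtotal = £340.55; unrounded tax = £24.261075 → £24.26; total due = £364.81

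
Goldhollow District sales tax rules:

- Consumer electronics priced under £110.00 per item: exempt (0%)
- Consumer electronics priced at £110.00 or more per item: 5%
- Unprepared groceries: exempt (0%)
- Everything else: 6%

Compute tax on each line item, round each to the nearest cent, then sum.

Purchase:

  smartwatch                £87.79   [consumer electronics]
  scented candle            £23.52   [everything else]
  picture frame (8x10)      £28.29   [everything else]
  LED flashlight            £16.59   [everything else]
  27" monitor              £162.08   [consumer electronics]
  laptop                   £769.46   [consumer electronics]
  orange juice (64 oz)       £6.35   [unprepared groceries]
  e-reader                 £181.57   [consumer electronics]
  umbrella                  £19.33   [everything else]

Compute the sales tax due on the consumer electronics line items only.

Smartwatch £87.79: consumer electronics, under £110.00 → 0% → £0.00
27" monitor £162.08: consumer electronics, £110.00 or more → 5% → £8.10
Laptop £769.46: consumer electronics, £110.00 or more → 5% → £38.47
E-reader £181.57: consumer electronics, £110.00 or more → 5% → £9.08
Tax on consumer electronics = £0.00 + £8.10 + £38.47 + £9.08 = £55.65

£55.65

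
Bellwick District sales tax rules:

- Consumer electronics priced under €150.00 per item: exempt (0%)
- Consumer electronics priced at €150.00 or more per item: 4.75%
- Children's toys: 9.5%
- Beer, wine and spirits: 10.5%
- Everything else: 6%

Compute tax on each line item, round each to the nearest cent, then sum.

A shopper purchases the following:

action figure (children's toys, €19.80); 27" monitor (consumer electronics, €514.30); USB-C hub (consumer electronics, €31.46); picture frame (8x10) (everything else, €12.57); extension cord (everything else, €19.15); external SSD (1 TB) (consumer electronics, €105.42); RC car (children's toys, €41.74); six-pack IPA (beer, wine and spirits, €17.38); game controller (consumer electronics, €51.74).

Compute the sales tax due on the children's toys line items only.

€5.85

Action figure €19.80: children's toys → 9.5% → €1.88
RC car €41.74: children's toys → 9.5% → €3.97
Tax on children's toys = €1.88 + €3.97 = €5.85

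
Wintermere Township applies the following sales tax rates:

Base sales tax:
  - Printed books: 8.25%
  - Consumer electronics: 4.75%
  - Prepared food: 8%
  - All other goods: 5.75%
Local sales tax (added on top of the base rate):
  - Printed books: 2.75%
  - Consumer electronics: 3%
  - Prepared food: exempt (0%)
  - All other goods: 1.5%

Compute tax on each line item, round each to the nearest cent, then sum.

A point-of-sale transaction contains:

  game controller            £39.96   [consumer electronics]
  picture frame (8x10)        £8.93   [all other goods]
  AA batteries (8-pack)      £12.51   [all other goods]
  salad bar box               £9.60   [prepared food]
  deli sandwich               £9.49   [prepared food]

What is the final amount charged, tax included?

£86.68

Game controller £39.96: consumer electronics → 4.75% + 3% local = 7.75% → £3.10
Picture frame (8x10) £8.93: all other goods → 5.75% + 1.5% local = 7.25% → £0.65
AA batteries (8-pack) £12.51: all other goods → 5.75% + 1.5% local = 7.25% → £0.91
Salad bar box £9.60: prepared food → 8% + 0% local = 8% → £0.77
Deli sandwich £9.49: prepared food → 8% + 0% local = 8% → £0.76
Subtotal = £80.49; tax = £6.19; total due = £86.68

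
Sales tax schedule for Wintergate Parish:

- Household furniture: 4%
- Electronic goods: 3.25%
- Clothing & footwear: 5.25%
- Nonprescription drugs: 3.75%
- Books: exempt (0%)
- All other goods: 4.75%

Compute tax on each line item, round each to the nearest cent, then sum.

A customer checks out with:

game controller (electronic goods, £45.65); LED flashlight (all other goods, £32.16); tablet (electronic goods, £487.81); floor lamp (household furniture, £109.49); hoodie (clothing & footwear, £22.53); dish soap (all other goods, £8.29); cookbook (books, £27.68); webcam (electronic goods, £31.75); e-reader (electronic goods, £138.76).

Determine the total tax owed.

Game controller £45.65: electronic goods → 3.25% → £1.48
LED flashlight £32.16: all other goods → 4.75% → £1.53
Tablet £487.81: electronic goods → 3.25% → £15.85
Floor lamp £109.49: household furniture → 4% → £4.38
Hoodie £22.53: clothing & footwear → 5.25% → £1.18
Dish soap £8.29: all other goods → 4.75% → £0.39
Cookbook £27.68: books → 0% → £0.00
Webcam £31.75: electronic goods → 3.25% → £1.03
E-reader £138.76: electronic goods → 3.25% → £4.51
Total tax = £1.48 + £1.53 + £15.85 + £4.38 + £1.18 + £0.39 + £1.03 + £4.51 = £30.35

£30.35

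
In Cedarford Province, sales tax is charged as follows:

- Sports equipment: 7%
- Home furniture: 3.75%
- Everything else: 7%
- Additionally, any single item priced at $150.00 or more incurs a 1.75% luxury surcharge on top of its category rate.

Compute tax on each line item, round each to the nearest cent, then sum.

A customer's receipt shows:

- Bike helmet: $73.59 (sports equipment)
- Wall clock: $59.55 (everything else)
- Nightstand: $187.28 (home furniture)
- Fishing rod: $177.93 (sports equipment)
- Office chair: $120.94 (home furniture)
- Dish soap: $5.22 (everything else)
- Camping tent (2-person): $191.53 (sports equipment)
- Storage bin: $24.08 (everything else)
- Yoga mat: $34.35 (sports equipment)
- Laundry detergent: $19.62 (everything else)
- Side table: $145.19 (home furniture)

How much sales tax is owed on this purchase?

$67.76

Bike helmet $73.59: sports equipment → 7% → $5.15
Wall clock $59.55: everything else → 7% → $4.17
Nightstand $187.28: home furniture → 3.75% + 1.75% surcharge = 5.5% → $10.30
Fishing rod $177.93: sports equipment → 7% + 1.75% surcharge = 8.75% → $15.57
Office chair $120.94: home furniture → 3.75% → $4.54
Dish soap $5.22: everything else → 7% → $0.37
Camping tent (2-person) $191.53: sports equipment → 7% + 1.75% surcharge = 8.75% → $16.76
Storage bin $24.08: everything else → 7% → $1.69
Yoga mat $34.35: sports equipment → 7% → $2.40
Laundry detergent $19.62: everything else → 7% → $1.37
Side table $145.19: home furniture → 3.75% → $5.44
Total tax = $5.15 + $4.17 + $10.30 + $15.57 + $4.54 + $0.37 + $16.76 + $1.69 + $2.40 + $1.37 + $5.44 = $67.76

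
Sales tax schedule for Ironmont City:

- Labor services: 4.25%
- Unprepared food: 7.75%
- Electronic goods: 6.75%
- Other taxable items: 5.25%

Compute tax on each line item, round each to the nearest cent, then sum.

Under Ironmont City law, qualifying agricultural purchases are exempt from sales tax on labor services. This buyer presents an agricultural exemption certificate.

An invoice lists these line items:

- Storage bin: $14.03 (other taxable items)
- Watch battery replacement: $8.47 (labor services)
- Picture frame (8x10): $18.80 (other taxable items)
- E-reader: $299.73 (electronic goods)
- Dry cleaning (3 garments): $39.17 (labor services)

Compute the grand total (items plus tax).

Storage bin $14.03: other taxable items → 5.25% → $0.74
Watch battery replacement $8.47: labor services, buyer-exempt → 0% → $0.00
Picture frame (8x10) $18.80: other taxable items → 5.25% → $0.99
E-reader $299.73: electronic goods → 6.75% → $20.23
Dry cleaning (3 garments) $39.17: labor services, buyer-exempt → 0% → $0.00
Subtotal = $380.20; tax = $21.96; total due = $402.16

$402.16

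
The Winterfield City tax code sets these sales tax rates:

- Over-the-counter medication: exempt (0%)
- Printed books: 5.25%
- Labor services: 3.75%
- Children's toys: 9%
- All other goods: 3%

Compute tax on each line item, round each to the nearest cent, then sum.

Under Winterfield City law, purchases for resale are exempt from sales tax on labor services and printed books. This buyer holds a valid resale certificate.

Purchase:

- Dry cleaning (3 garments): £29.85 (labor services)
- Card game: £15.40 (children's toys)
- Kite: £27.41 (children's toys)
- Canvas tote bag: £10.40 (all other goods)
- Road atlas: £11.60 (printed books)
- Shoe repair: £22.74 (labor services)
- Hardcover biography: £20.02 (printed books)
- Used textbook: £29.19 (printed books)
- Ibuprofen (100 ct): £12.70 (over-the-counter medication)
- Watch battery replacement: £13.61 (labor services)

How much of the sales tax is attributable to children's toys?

£3.86

Card game £15.40: children's toys → 9% → £1.39
Kite £27.41: children's toys → 9% → £2.47
Tax on children's toys = £1.39 + £2.47 = £3.86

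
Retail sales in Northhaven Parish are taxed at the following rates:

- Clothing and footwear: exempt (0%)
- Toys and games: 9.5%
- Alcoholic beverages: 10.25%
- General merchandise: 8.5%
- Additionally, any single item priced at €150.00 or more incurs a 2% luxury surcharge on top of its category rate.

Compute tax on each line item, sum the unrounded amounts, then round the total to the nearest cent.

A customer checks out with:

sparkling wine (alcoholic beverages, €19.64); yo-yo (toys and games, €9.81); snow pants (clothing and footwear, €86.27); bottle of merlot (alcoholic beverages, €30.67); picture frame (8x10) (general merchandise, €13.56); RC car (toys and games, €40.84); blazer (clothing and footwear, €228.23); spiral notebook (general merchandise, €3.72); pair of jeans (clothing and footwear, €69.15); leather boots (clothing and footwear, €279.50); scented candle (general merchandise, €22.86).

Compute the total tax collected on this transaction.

Sparkling wine €19.64: alcoholic beverages → 10.25% → €2.0131
Yo-yo €9.81: toys and games → 9.5% → €0.93195
Snow pants €86.27: clothing and footwear → 0% → €0.00
Bottle of merlot €30.67: alcoholic beverages → 10.25% → €3.143675
Picture frame (8x10) €13.56: general merchandise → 8.5% → €1.1526
RC car €40.84: toys and games → 9.5% → €3.8798
Blazer €228.23: clothing and footwear → 0% + 2% surcharge = 2% → €4.5646
Spiral notebook €3.72: general merchandise → 8.5% → €0.3162
Pair of jeans €69.15: clothing and footwear → 0% → €0.00
Leather boots €279.50: clothing and footwear → 0% + 2% surcharge = 2% → €5.59
Scented candle €22.86: general merchandise → 8.5% → €1.9431
Unrounded tax sum = €23.535025 → €23.54

€23.54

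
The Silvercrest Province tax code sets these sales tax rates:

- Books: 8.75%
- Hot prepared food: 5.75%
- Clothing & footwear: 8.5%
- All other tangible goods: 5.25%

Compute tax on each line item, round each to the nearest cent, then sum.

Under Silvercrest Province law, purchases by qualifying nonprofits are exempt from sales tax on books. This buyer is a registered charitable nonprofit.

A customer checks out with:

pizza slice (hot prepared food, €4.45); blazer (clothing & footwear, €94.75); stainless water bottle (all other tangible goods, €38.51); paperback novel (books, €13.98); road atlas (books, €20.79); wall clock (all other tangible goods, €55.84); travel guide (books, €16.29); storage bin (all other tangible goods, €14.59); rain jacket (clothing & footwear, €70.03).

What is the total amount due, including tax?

Pizza slice €4.45: hot prepared food → 5.75% → €0.26
Blazer €94.75: clothing & footwear → 8.5% → €8.05
Stainless water bottle €38.51: all other tangible goods → 5.25% → €2.02
Paperback novel €13.98: books, buyer-exempt → 0% → €0.00
Road atlas €20.79: books, buyer-exempt → 0% → €0.00
Wall clock €55.84: all other tangible goods → 5.25% → €2.93
Travel guide €16.29: books, buyer-exempt → 0% → €0.00
Storage bin €14.59: all other tangible goods → 5.25% → €0.77
Rain jacket €70.03: clothing & footwear → 8.5% → €5.95
Subtotal = €329.23; tax = €19.98; total due = €349.21

€349.21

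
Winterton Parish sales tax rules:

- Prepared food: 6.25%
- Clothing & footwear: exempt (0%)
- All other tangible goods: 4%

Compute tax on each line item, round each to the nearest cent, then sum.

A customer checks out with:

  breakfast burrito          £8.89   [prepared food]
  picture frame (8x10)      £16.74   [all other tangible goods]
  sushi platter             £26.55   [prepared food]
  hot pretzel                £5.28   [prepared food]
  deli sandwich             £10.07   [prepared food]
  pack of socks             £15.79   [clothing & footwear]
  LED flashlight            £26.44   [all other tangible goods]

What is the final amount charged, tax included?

£114.67

Breakfast burrito £8.89: prepared food → 6.25% → £0.56
Picture frame (8x10) £16.74: all other tangible goods → 4% → £0.67
Sushi platter £26.55: prepared food → 6.25% → £1.66
Hot pretzel £5.28: prepared food → 6.25% → £0.33
Deli sandwich £10.07: prepared food → 6.25% → £0.63
Pack of socks £15.79: clothing & footwear → 0% → £0.00
LED flashlight £26.44: all other tangible goods → 4% → £1.06
Subtotal = £109.76; tax = £4.91; total due = £114.67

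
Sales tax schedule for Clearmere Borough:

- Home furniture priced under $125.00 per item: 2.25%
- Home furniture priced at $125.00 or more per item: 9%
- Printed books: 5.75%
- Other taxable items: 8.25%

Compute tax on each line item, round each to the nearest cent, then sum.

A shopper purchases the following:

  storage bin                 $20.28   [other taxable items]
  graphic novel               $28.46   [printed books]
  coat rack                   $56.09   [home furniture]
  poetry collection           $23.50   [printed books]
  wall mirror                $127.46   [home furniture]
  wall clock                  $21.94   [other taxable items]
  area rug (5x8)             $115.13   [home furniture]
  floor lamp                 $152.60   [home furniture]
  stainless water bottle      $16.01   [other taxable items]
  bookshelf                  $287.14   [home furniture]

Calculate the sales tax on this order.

Storage bin $20.28: other taxable items → 8.25% → $1.67
Graphic novel $28.46: printed books → 5.75% → $1.64
Coat rack $56.09: home furniture, under $125.00 → 2.25% → $1.26
Poetry collection $23.50: printed books → 5.75% → $1.35
Wall mirror $127.46: home furniture, $125.00 or more → 9% → $11.47
Wall clock $21.94: other taxable items → 8.25% → $1.81
Area rug (5x8) $115.13: home furniture, under $125.00 → 2.25% → $2.59
Floor lamp $152.60: home furniture, $125.00 or more → 9% → $13.73
Stainless water bottle $16.01: other taxable items → 8.25% → $1.32
Bookshelf $287.14: home furniture, $125.00 or more → 9% → $25.84
Total tax = $1.67 + $1.64 + $1.26 + $1.35 + $11.47 + $1.81 + $2.59 + $13.73 + $1.32 + $25.84 = $62.68

$62.68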